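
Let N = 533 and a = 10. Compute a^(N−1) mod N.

510

10^1 ≡ 10 (mod 533)
10^2 ≡ 10^2 = 100 ≡ 100 (mod 533)
10^4 ≡ 100^2 = 10000 ≡ 406 (mod 533)
10^8 ≡ 406^2 = 164836 ≡ 139 (mod 533)
10^16 ≡ 139^2 = 19321 ≡ 133 (mod 533)
10^32 ≡ 133^2 = 17689 ≡ 100 (mod 533)
10^64 ≡ 100^2 = 10000 ≡ 406 (mod 533)
10^128 ≡ 406^2 = 164836 ≡ 139 (mod 533)
10^256 ≡ 139^2 = 19321 ≡ 133 (mod 533)
10^512 ≡ 133^2 = 17689 ≡ 100 (mod 533)
532 = 512 + 16 + 4 in binary powers of 2.
So 10^532 ≡ 100 · 133 · 406 ≡ 510 (mod 533).
Since 510 ≠ 1, base 10 is a Fermat witness: 533 is composite.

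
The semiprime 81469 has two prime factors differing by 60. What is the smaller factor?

Since p = q + 60, we have 81469 = q(q + 60), so q² + 60q − 81469 = 0.
Discriminant: 60² + 4·81469 = 3600 + 325876 = 329476; √329476 = 574.
q = (−60 + 574)/2 = 257, and p = q + 60 = 317.
Check: 257 · 317 = 81469.

257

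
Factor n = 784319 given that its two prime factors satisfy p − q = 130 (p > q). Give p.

Since p = q + 130, we have 784319 = q(q + 130), so q² + 130q − 784319 = 0.
Discriminant: 130² + 4·784319 = 16900 + 3137276 = 3154176; √3154176 = 1776.
q = (−130 + 1776)/2 = 823, and p = q + 130 = 953.
Check: 823 · 953 = 784319.

953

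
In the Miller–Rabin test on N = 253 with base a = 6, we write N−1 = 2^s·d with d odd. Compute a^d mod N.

253 − 1 = 252 = 2^2 · 63, so d = 63.
6^1 ≡ 6 (mod 253)
6^2 ≡ 6^2 = 36 ≡ 36 (mod 253)
6^4 ≡ 36^2 = 1296 ≡ 31 (mod 253)
6^8 ≡ 31^2 = 961 ≡ 202 (mod 253)
6^16 ≡ 202^2 = 40804 ≡ 71 (mod 253)
6^32 ≡ 71^2 = 5041 ≡ 234 (mod 253)
63 = 32 + 16 + 8 + 4 + 2 + 1 in binary powers of 2.
So 6^63 ≡ 234 · 71 · 202 · 31 · 36 · 6 ≡ 18 (mod 253).
Squaring chain: 18 → 71; never reaches −1, so base 6 is a Miller–Rabin witness that 253 is composite.

18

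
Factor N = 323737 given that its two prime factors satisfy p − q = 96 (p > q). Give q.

Since p = q + 96, we have 323737 = q(q + 96), so q² + 96q − 323737 = 0.
Discriminant: 96² + 4·323737 = 9216 + 1294948 = 1304164; √1304164 = 1142.
q = (−96 + 1142)/2 = 523, and p = q + 96 = 619.
Check: 523 · 619 = 323737.

523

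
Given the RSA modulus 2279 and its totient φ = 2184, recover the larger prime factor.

53

φ(n) = (p−1)(q−1) = n − (p+q) + 1, so p + q = 2279 − 2184 + 1 = 96.
p and q are the roots of t² − 96t + 2279 = 0.
Discriminant: 96² − 4·2279 = 9216 − 9116 = 100; √100 = 10.
q = (96 − 10)/2 = 43, p = (96 + 10)/2 = 53.
Check: 43 · 53 = 2279.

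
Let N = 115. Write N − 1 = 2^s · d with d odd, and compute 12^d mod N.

52

115 − 1 = 114 = 2^1 · 57, so d = 57.
12^1 ≡ 12 (mod 115)
12^2 ≡ 12^2 = 144 ≡ 29 (mod 115)
12^4 ≡ 29^2 = 841 ≡ 36 (mod 115)
12^8 ≡ 36^2 = 1296 ≡ 31 (mod 115)
12^16 ≡ 31^2 = 961 ≡ 41 (mod 115)
12^32 ≡ 41^2 = 1681 ≡ 71 (mod 115)
57 = 32 + 16 + 8 + 1 in binary powers of 2.
So 12^57 ≡ 71 · 41 · 31 · 12 ≡ 52 (mod 115).
Squaring chain: 52; never reaches −1, so base 12 is a Miller–Rabin witness that 115 is composite.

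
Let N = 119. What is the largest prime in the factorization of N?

17

119 = 7 · 17
17 is prime.
So 119 = 7 · 17; the largest prime factor is 17.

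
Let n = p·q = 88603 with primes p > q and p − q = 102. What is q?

251

Since p = q + 102, we have 88603 = q(q + 102), so q² + 102q − 88603 = 0.
Discriminant: 102² + 4·88603 = 10404 + 354412 = 364816; √364816 = 604.
q = (−102 + 604)/2 = 251, and p = q + 102 = 353.
Check: 251 · 353 = 88603.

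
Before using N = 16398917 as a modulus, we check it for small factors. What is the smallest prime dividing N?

97

16398917 is odd.
Digit sum 44, not divisible by 3.
Ends in 7: not divisible by 5.
7: 16398917 = 7·2342702 + 3
11: 16398917 = 11·1490810 + 7
13: 16398917 = 13·1261455 + 2
17: 16398917 = 17·964642 + 3
19: 16398917 = 19·863100 + 17
23: 16398917 = 23·712996 + 9
29: 16398917 = 29·565479 + 26
31: 16398917 = 31·528997 + 10
37: 16398917 = 37·443213 + 36
41: 16398917 = 41·399973 + 24
43: 16398917 = 43·381370 + 7
47: 16398917 = 47·348913 + 6
53: 16398917 = 53·309413 + 28
59: 16398917 = 59·277947 + 44
61: 16398917 = 61·268834 + 43
67: 16398917 = 67·244759 + 64
71: 16398917 = 71·230970 + 47
73: 16398917 = 73·224642 + 51
79: 16398917 = 79·207581 + 18
83: 16398917 = 83·197577 + 26
89: 16398917 = 89·184257 + 44
97: 16398917 = 97·169061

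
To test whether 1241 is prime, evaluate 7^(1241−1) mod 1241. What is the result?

373

7^1 ≡ 7 (mod 1241)
7^2 ≡ 7^2 = 49 ≡ 49 (mod 1241)
7^4 ≡ 49^2 = 2401 ≡ 1160 (mod 1241)
7^8 ≡ 1160^2 = 1345600 ≡ 356 (mod 1241)
7^16 ≡ 356^2 = 126736 ≡ 154 (mod 1241)
7^32 ≡ 154^2 = 23716 ≡ 137 (mod 1241)
7^64 ≡ 137^2 = 18769 ≡ 154 (mod 1241)
7^128 ≡ 154^2 = 23716 ≡ 137 (mod 1241)
7^256 ≡ 137^2 = 18769 ≡ 154 (mod 1241)
7^512 ≡ 154^2 = 23716 ≡ 137 (mod 1241)
7^1024 ≡ 137^2 = 18769 ≡ 154 (mod 1241)
1240 = 1024 + 128 + 64 + 16 + 8 in binary powers of 2.
So 7^1240 ≡ 154 · 137 · 154 · 154 · 356 ≡ 373 (mod 1241).
Since 373 ≠ 1, base 7 is a Fermat witness: 1241 is composite.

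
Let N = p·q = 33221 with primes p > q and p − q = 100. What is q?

Since p = q + 100, we have 33221 = q(q + 100), so q² + 100q − 33221 = 0.
Discriminant: 100² + 4·33221 = 10000 + 132884 = 142884; √142884 = 378.
q = (−100 + 378)/2 = 139, and p = q + 100 = 239.
Check: 139 · 239 = 33221.

139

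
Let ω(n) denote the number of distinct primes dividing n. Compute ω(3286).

3286 = 2 · 1643
1643 = 31 · 53
3286 = 2 · 31 · 53, which has 3 distinct prime factors.

3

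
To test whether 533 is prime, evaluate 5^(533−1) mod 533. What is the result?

508

5^1 ≡ 5 (mod 533)
5^2 ≡ 5^2 = 25 ≡ 25 (mod 533)
5^4 ≡ 25^2 = 625 ≡ 92 (mod 533)
5^8 ≡ 92^2 = 8464 ≡ 469 (mod 533)
5^16 ≡ 469^2 = 219961 ≡ 365 (mod 533)
5^32 ≡ 365^2 = 133225 ≡ 508 (mod 533)
5^64 ≡ 508^2 = 258064 ≡ 92 (mod 533)
5^128 ≡ 92^2 = 8464 ≡ 469 (mod 533)
5^256 ≡ 469^2 = 219961 ≡ 365 (mod 533)
5^512 ≡ 365^2 = 133225 ≡ 508 (mod 533)
532 = 512 + 16 + 4 in binary powers of 2.
So 5^532 ≡ 508 · 365 · 92 ≡ 508 (mod 533).
Since 508 ≠ 1, base 5 is a Fermat witness: 533 is composite.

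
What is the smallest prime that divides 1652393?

1652393 is odd.
Digit sum 29, not divisible by 3.
Ends in 3: not divisible by 5.
7: 1652393 = 7·236056 + 1
11: 1652393 = 11·150217 + 6
13: 1652393 = 13·127107 + 2
17: 1652393 = 17·97199 + 10
19: 1652393 = 19·86968 + 1
23: 1652393 = 23·71843 + 4
29: 1652393 = 29·56979 + 2
31: 1652393 = 31·53303

31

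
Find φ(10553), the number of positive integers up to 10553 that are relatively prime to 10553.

Factor: 10553 = 61 · 173.
φ(10553) = (61−1) · (173−1) = 60 · 172 = 10320.

10320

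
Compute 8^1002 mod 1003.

8^1 ≡ 8 (mod 1003)
8^2 ≡ 8^2 = 64 ≡ 64 (mod 1003)
8^4 ≡ 64^2 = 4096 ≡ 84 (mod 1003)
8^8 ≡ 84^2 = 7056 ≡ 35 (mod 1003)
8^16 ≡ 35^2 = 1225 ≡ 222 (mod 1003)
8^32 ≡ 222^2 = 49284 ≡ 137 (mod 1003)
8^64 ≡ 137^2 = 18769 ≡ 715 (mod 1003)
8^128 ≡ 715^2 = 511225 ≡ 698 (mod 1003)
8^256 ≡ 698^2 = 487204 ≡ 749 (mod 1003)
8^512 ≡ 749^2 = 561001 ≡ 324 (mod 1003)
1002 = 512 + 256 + 128 + 64 + 32 + 8 + 2 in binary powers of 2.
So 8^1002 ≡ 324 · 749 · 698 · 715 · 137 · 35 · 64 ≡ 812 (mod 1003).
Since 812 ≠ 1, base 8 is a Fermat witness: 1003 is composite.

812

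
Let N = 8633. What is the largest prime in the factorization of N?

8633 = 89 · 97
97 is prime.
So 8633 = 89 · 97; the largest prime factor is 97.

97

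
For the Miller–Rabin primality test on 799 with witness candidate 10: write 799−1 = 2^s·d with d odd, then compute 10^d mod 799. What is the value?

799 − 1 = 798 = 2^1 · 399, so d = 399.
10^1 ≡ 10 (mod 799)
10^2 ≡ 10^2 = 100 ≡ 100 (mod 799)
10^4 ≡ 100^2 = 10000 ≡ 412 (mod 799)
10^8 ≡ 412^2 = 169744 ≡ 356 (mod 799)
10^16 ≡ 356^2 = 126736 ≡ 494 (mod 799)
10^32 ≡ 494^2 = 244036 ≡ 341 (mod 799)
10^64 ≡ 341^2 = 116281 ≡ 426 (mod 799)
10^128 ≡ 426^2 = 181476 ≡ 103 (mod 799)
10^256 ≡ 103^2 = 10609 ≡ 222 (mod 799)
399 = 256 + 128 + 8 + 4 + 2 + 1 in binary powers of 2.
So 10^399 ≡ 222 · 103 · 356 · 412 · 100 · 10 ≡ 114 (mod 799).
Squaring chain: 114; never reaches −1, so base 10 is a Miller–Rabin witness that 799 is composite.

114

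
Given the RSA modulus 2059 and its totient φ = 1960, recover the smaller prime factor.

29

φ(n) = (p−1)(q−1) = n − (p+q) + 1, so p + q = 2059 − 1960 + 1 = 100.
p and q are the roots of t² − 100t + 2059 = 0.
Discriminant: 100² − 4·2059 = 10000 − 8236 = 1764; √1764 = 42.
q = (100 − 42)/2 = 29, p = (100 + 42)/2 = 71.
Check: 29 · 71 = 2059.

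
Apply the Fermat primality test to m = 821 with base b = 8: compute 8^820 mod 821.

8^1 ≡ 8 (mod 821)
8^2 ≡ 8^2 = 64 ≡ 64 (mod 821)
8^4 ≡ 64^2 = 4096 ≡ 812 (mod 821)
8^8 ≡ 812^2 = 659344 ≡ 81 (mod 821)
8^16 ≡ 81^2 = 6561 ≡ 814 (mod 821)
8^32 ≡ 814^2 = 662596 ≡ 49 (mod 821)
8^64 ≡ 49^2 = 2401 ≡ 759 (mod 821)
8^128 ≡ 759^2 = 576081 ≡ 560 (mod 821)
8^256 ≡ 560^2 = 313600 ≡ 799 (mod 821)
8^512 ≡ 799^2 = 638401 ≡ 484 (mod 821)
820 = 512 + 256 + 32 + 16 + 4 in binary powers of 2.
So 8^820 ≡ 484 · 799 · 49 · 814 · 812 ≡ 1 (mod 821).
Since the result is 1, base 8 gives no evidence that 821 is composite.

1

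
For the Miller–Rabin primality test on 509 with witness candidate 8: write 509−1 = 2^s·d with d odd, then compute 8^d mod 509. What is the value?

208

509 − 1 = 508 = 2^2 · 127, so d = 127.
8^1 ≡ 8 (mod 509)
8^2 ≡ 8^2 = 64 ≡ 64 (mod 509)
8^4 ≡ 64^2 = 4096 ≡ 24 (mod 509)
8^8 ≡ 24^2 = 576 ≡ 67 (mod 509)
8^16 ≡ 67^2 = 4489 ≡ 417 (mod 509)
8^32 ≡ 417^2 = 173889 ≡ 320 (mod 509)
8^64 ≡ 320^2 = 102400 ≡ 91 (mod 509)
127 = 64 + 32 + 16 + 8 + 4 + 2 + 1 in binary powers of 2.
So 8^127 ≡ 91 · 320 · 417 · 67 · 24 · 64 · 8 ≡ 208 (mod 509).
Squaring chain: 208 → 508; reaches −1, so base 8 does not prove 509 composite.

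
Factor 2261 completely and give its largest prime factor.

2261 = 7 · 323
323 = 17 · 19
19 is prime.
So 2261 = 7 · 17 · 19; the largest prime factor is 19.

19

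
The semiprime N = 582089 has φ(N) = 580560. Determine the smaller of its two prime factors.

φ(n) = (p−1)(q−1) = n − (p+q) + 1, so p + q = 582089 − 580560 + 1 = 1530.
p and q are the roots of t² − 1530t + 582089 = 0.
Discriminant: 1530² − 4·582089 = 2340900 − 2328356 = 12544; √12544 = 112.
q = (1530 − 112)/2 = 709, p = (1530 + 112)/2 = 821.
Check: 709 · 821 = 582089.

709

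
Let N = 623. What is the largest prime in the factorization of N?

623 = 7 · 89
89 is prime.
So 623 = 7 · 89; the largest prime factor is 89.

89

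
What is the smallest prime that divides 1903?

11

1903 is odd.
Digit sum 13, not divisible by 3.
Ends in 3: not divisible by 5.
7: 1903 = 7·271 + 6
11: 1903 = 11·173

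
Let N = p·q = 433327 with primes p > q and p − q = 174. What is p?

Since p = q + 174, we have 433327 = q(q + 174), so q² + 174q − 433327 = 0.
Discriminant: 174² + 4·433327 = 30276 + 1733308 = 1763584; √1763584 = 1328.
q = (−174 + 1328)/2 = 577, and p = q + 174 = 751.
Check: 577 · 751 = 433327.

751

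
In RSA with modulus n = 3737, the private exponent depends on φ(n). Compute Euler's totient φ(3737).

Factor: 3737 = 37 · 101.
φ(3737) = (37−1) · (101−1) = 36 · 100 = 3600.

3600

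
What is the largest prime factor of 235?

235 = 5 · 47
47 is prime.
So 235 = 5 · 47; the largest prime factor is 47.

47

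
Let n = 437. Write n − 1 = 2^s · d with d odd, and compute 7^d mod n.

437 − 1 = 436 = 2^2 · 109, so d = 109.
7^1 ≡ 7 (mod 437)
7^2 ≡ 7^2 = 49 ≡ 49 (mod 437)
7^4 ≡ 49^2 = 2401 ≡ 216 (mod 437)
7^8 ≡ 216^2 = 46656 ≡ 334 (mod 437)
7^16 ≡ 334^2 = 111556 ≡ 121 (mod 437)
7^32 ≡ 121^2 = 14641 ≡ 220 (mod 437)
7^64 ≡ 220^2 = 48400 ≡ 330 (mod 437)
109 = 64 + 32 + 8 + 4 + 1 in binary powers of 2.
So 7^109 ≡ 330 · 220 · 334 · 216 · 7 ≡ 102 (mod 437).
Squaring chain: 102 → 353; never reaches −1, so base 7 is a Miller–Rabin witness that 437 is composite.

102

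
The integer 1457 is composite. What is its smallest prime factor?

1457 is odd.
Digit sum 17, not divisible by 3.
Ends in 7: not divisible by 5.
7: 1457 = 7·208 + 1
11: 1457 = 11·132 + 5
13: 1457 = 13·112 + 1
17: 1457 = 17·85 + 12
19: 1457 = 19·76 + 13
23: 1457 = 23·63 + 8
29: 1457 = 29·50 + 7
31: 1457 = 31·47

31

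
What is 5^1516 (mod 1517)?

5^1 ≡ 5 (mod 1517)
5^2 ≡ 5^2 = 25 ≡ 25 (mod 1517)
5^4 ≡ 25^2 = 625 ≡ 625 (mod 1517)
5^8 ≡ 625^2 = 390625 ≡ 756 (mod 1517)
5^16 ≡ 756^2 = 571536 ≡ 1144 (mod 1517)
5^32 ≡ 1144^2 = 1308736 ≡ 1082 (mod 1517)
5^64 ≡ 1082^2 = 1170724 ≡ 1117 (mod 1517)
5^128 ≡ 1117^2 = 1247689 ≡ 715 (mod 1517)
5^256 ≡ 715^2 = 511225 ≡ 1513 (mod 1517)
5^512 ≡ 1513^2 = 2289169 ≡ 16 (mod 1517)
5^1024 ≡ 16^2 = 256 ≡ 256 (mod 1517)
1516 = 1024 + 256 + 128 + 64 + 32 + 8 + 4 in binary powers of 2.
So 5^1516 ≡ 256 · 1513 · 715 · 1117 · 1082 · 756 · 625 ≡ 1513 (mod 1517).
Since 1513 ≠ 1, base 5 is a Fermat witness: 1517 is composite.

1513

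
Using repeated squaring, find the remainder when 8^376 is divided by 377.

53

8^1 ≡ 8 (mod 377)
8^2 ≡ 8^2 = 64 ≡ 64 (mod 377)
8^4 ≡ 64^2 = 4096 ≡ 326 (mod 377)
8^8 ≡ 326^2 = 106276 ≡ 339 (mod 377)
8^16 ≡ 339^2 = 114921 ≡ 313 (mod 377)
8^32 ≡ 313^2 = 97969 ≡ 326 (mod 377)
8^64 ≡ 326^2 = 106276 ≡ 339 (mod 377)
8^128 ≡ 339^2 = 114921 ≡ 313 (mod 377)
8^256 ≡ 313^2 = 97969 ≡ 326 (mod 377)
376 = 256 + 64 + 32 + 16 + 8 in binary powers of 2.
So 8^376 ≡ 326 · 339 · 326 · 313 · 339 ≡ 53 (mod 377).
Since 53 ≠ 1, base 8 is a Fermat witness: 377 is composite.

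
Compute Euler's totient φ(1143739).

1108800

Factor: 1143739 = 71 · 89 · 181.
φ(1143739) = (71−1) · (89−1) · (181−1) = 70 · 88 · 180 = 1108800.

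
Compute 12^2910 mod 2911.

12^1 ≡ 12 (mod 2911)
12^2 ≡ 12^2 = 144 ≡ 144 (mod 2911)
12^4 ≡ 144^2 = 20736 ≡ 359 (mod 2911)
12^8 ≡ 359^2 = 128881 ≡ 797 (mod 2911)
12^16 ≡ 797^2 = 635209 ≡ 611 (mod 2911)
12^32 ≡ 611^2 = 373321 ≡ 713 (mod 2911)
12^64 ≡ 713^2 = 508369 ≡ 1855 (mod 2911)
12^128 ≡ 1855^2 = 3441025 ≡ 223 (mod 2911)
12^256 ≡ 223^2 = 49729 ≡ 242 (mod 2911)
12^512 ≡ 242^2 = 58564 ≡ 344 (mod 2911)
12^1024 ≡ 344^2 = 118336 ≡ 1896 (mod 2911)
12^2048 ≡ 1896^2 = 3594816 ≡ 2642 (mod 2911)
2910 = 2048 + 512 + 256 + 64 + 16 + 8 + 4 + 2 in binary powers of 2.
So 12^2910 ≡ 2642 · 344 · 242 · 1855 · 611 · 797 · 359 · 144 ≡ 2533 (mod 2911).
Since 2533 ≠ 1, base 12 is a Fermat witness: 2911 is composite.

2533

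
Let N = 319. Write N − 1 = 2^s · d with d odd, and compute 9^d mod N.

319 − 1 = 318 = 2^1 · 159, so d = 159.
9^1 ≡ 9 (mod 319)
9^2 ≡ 9^2 = 81 ≡ 81 (mod 319)
9^4 ≡ 81^2 = 6561 ≡ 181 (mod 319)
9^8 ≡ 181^2 = 32761 ≡ 223 (mod 319)
9^16 ≡ 223^2 = 49729 ≡ 284 (mod 319)
9^32 ≡ 284^2 = 80656 ≡ 268 (mod 319)
9^64 ≡ 268^2 = 71824 ≡ 49 (mod 319)
9^128 ≡ 49^2 = 2401 ≡ 168 (mod 319)
159 = 128 + 16 + 8 + 4 + 2 + 1 in binary powers of 2.
So 9^159 ≡ 168 · 284 · 223 · 181 · 81 · 9 ≡ 5 (mod 319).
Squaring chain: 5; never reaches −1, so base 9 is a Miller–Rabin witness that 319 is composite.

5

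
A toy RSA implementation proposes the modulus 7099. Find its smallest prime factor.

31

7099 is odd.
Digit sum 25, not divisible by 3.
Ends in 9: not divisible by 5.
7: 7099 = 7·1014 + 1
11: 7099 = 11·645 + 4
13: 7099 = 13·546 + 1
17: 7099 = 17·417 + 10
19: 7099 = 19·373 + 12
23: 7099 = 23·308 + 15
29: 7099 = 29·244 + 23
31: 7099 = 31·229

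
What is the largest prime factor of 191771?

191771 = 37 · 5183
5183 = 71 · 73
73 is prime.
So 191771 = 37 · 71 · 73; the largest prime factor is 73.

73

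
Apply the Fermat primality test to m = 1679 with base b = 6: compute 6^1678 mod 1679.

748

6^1 ≡ 6 (mod 1679)
6^2 ≡ 6^2 = 36 ≡ 36 (mod 1679)
6^4 ≡ 36^2 = 1296 ≡ 1296 (mod 1679)
6^8 ≡ 1296^2 = 1679616 ≡ 616 (mod 1679)
6^16 ≡ 616^2 = 379456 ≡ 2 (mod 1679)
6^32 ≡ 2^2 = 4 ≡ 4 (mod 1679)
6^64 ≡ 4^2 = 16 ≡ 16 (mod 1679)
6^128 ≡ 16^2 = 256 ≡ 256 (mod 1679)
6^256 ≡ 256^2 = 65536 ≡ 55 (mod 1679)
6^512 ≡ 55^2 = 3025 ≡ 1346 (mod 1679)
6^1024 ≡ 1346^2 = 1811716 ≡ 75 (mod 1679)
1678 = 1024 + 512 + 128 + 8 + 4 + 2 in binary powers of 2.
So 6^1678 ≡ 75 · 1346 · 256 · 616 · 1296 · 36 ≡ 748 (mod 1679).
Since 748 ≠ 1, base 6 is a Fermat witness: 1679 is composite.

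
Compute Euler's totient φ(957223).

Factor: 957223 = 43 · 113 · 197.
φ(957223) = (43−1) · (113−1) · (197−1) = 42 · 112 · 196 = 921984.

921984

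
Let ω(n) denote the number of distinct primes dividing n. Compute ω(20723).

20723 = 17 · 1219
1219 = 23 · 53
20723 = 17 · 23 · 53, which has 3 distinct prime factors.

3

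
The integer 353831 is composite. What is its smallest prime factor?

37

353831 is odd.
Digit sum 23, not divisible by 3.
Ends in 1: not divisible by 5.
7: 353831 = 7·50547 + 2
11: 353831 = 11·32166 + 5
13: 353831 = 13·27217 + 10
17: 353831 = 17·20813 + 10
19: 353831 = 19·18622 + 13
23: 353831 = 23·15383 + 22
29: 353831 = 29·12201 + 2
31: 353831 = 31·11413 + 28
37: 353831 = 37·9563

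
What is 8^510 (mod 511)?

1

8^1 ≡ 8 (mod 511)
8^2 ≡ 8^2 = 64 ≡ 64 (mod 511)
8^4 ≡ 64^2 = 4096 ≡ 8 (mod 511)
8^8 ≡ 8^2 = 64 ≡ 64 (mod 511)
8^16 ≡ 64^2 = 4096 ≡ 8 (mod 511)
8^32 ≡ 8^2 = 64 ≡ 64 (mod 511)
8^64 ≡ 64^2 = 4096 ≡ 8 (mod 511)
8^128 ≡ 8^2 = 64 ≡ 64 (mod 511)
8^256 ≡ 64^2 = 4096 ≡ 8 (mod 511)
510 = 256 + 128 + 64 + 32 + 16 + 8 + 4 + 2 in binary powers of 2.
So 8^510 ≡ 8 · 64 · 8 · 64 · 8 · 64 · 8 · 64 ≡ 1 (mod 511).
Since the result is 1, base 8 gives no evidence that 511 is composite.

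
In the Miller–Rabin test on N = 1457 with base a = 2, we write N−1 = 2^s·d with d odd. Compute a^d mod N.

1457 − 1 = 1456 = 2^4 · 91, so d = 91.
2^1 ≡ 2 (mod 1457)
2^2 ≡ 2^2 = 4 ≡ 4 (mod 1457)
2^4 ≡ 4^2 = 16 ≡ 16 (mod 1457)
2^8 ≡ 16^2 = 256 ≡ 256 (mod 1457)
2^16 ≡ 256^2 = 65536 ≡ 1428 (mod 1457)
2^32 ≡ 1428^2 = 2039184 ≡ 841 (mod 1457)
2^64 ≡ 841^2 = 707281 ≡ 636 (mod 1457)
91 = 64 + 16 + 8 + 2 + 1 in binary powers of 2.
So 2^91 ≡ 636 · 1428 · 256 · 4 · 2 ≡ 870 (mod 1457).
Squaring chain: 870 → 717 → 1225 → 1372; never reaches −1, so base 2 is a Miller–Rabin witness that 1457 is composite.

870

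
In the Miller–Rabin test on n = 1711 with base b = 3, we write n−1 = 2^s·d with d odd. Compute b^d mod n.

1711 − 1 = 1710 = 2^1 · 855, so d = 855.
3^1 ≡ 3 (mod 1711)
3^2 ≡ 3^2 = 9 ≡ 9 (mod 1711)
3^4 ≡ 9^2 = 81 ≡ 81 (mod 1711)
3^8 ≡ 81^2 = 6561 ≡ 1428 (mod 1711)
3^16 ≡ 1428^2 = 2039184 ≡ 1383 (mod 1711)
3^32 ≡ 1383^2 = 1912689 ≡ 1502 (mod 1711)
3^64 ≡ 1502^2 = 2256004 ≡ 906 (mod 1711)
3^128 ≡ 906^2 = 820836 ≡ 1267 (mod 1711)
3^256 ≡ 1267^2 = 1605289 ≡ 371 (mod 1711)
3^512 ≡ 371^2 = 137641 ≡ 761 (mod 1711)
855 = 512 + 256 + 64 + 16 + 4 + 2 + 1 in binary powers of 2.
So 3^855 ≡ 761 · 371 · 906 · 1383 · 81 · 9 · 3 ≡ 606 (mod 1711).
Squaring chain: 606; never reaches −1, so base 3 is a Miller–Rabin witness that 1711 is composite.

606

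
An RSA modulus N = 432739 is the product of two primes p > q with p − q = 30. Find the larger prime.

Since p = q + 30, we have 432739 = q(q + 30), so q² + 30q − 432739 = 0.
Discriminant: 30² + 4·432739 = 900 + 1730956 = 1731856; √1731856 = 1316.
q = (−30 + 1316)/2 = 643, and p = q + 30 = 673.
Check: 643 · 673 = 432739.

673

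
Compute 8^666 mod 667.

8^1 ≡ 8 (mod 667)
8^2 ≡ 8^2 = 64 ≡ 64 (mod 667)
8^4 ≡ 64^2 = 4096 ≡ 94 (mod 667)
8^8 ≡ 94^2 = 8836 ≡ 165 (mod 667)
8^16 ≡ 165^2 = 27225 ≡ 545 (mod 667)
8^32 ≡ 545^2 = 297025 ≡ 210 (mod 667)
8^64 ≡ 210^2 = 44100 ≡ 78 (mod 667)
8^128 ≡ 78^2 = 6084 ≡ 81 (mod 667)
8^256 ≡ 81^2 = 6561 ≡ 558 (mod 667)
8^512 ≡ 558^2 = 311364 ≡ 542 (mod 667)
666 = 512 + 128 + 16 + 8 + 2 in binary powers of 2.
So 8^666 ≡ 542 · 81 · 545 · 165 · 64 ≡ 473 (mod 667).
Since 473 ≠ 1, base 8 is a Fermat witness: 667 is composite.

473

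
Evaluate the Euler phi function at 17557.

17280

Factor: 17557 = 97 · 181.
φ(17557) = (97−1) · (181−1) = 96 · 180 = 17280.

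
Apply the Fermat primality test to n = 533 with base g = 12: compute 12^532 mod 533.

66

12^1 ≡ 12 (mod 533)
12^2 ≡ 12^2 = 144 ≡ 144 (mod 533)
12^4 ≡ 144^2 = 20736 ≡ 482 (mod 533)
12^8 ≡ 482^2 = 232324 ≡ 469 (mod 533)
12^16 ≡ 469^2 = 219961 ≡ 365 (mod 533)
12^32 ≡ 365^2 = 133225 ≡ 508 (mod 533)
12^64 ≡ 508^2 = 258064 ≡ 92 (mod 533)
12^128 ≡ 92^2 = 8464 ≡ 469 (mod 533)
12^256 ≡ 469^2 = 219961 ≡ 365 (mod 533)
12^512 ≡ 365^2 = 133225 ≡ 508 (mod 533)
532 = 512 + 16 + 4 in binary powers of 2.
So 12^532 ≡ 508 · 365 · 482 ≡ 66 (mod 533).
Since 66 ≠ 1, base 12 is a Fermat witness: 533 is composite.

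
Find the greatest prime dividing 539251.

89

539251 = 73 · 7387
7387 = 83 · 89
89 is prime.
So 539251 = 73 · 83 · 89; the largest prime factor is 89.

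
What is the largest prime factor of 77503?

97

77503 = 17 · 4559
4559 = 47 · 97
97 is prime.
So 77503 = 17 · 47 · 97; the largest prime factor is 97.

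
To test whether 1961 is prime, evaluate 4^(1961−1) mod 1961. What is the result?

1561

4^1 ≡ 4 (mod 1961)
4^2 ≡ 4^2 = 16 ≡ 16 (mod 1961)
4^4 ≡ 16^2 = 256 ≡ 256 (mod 1961)
4^8 ≡ 256^2 = 65536 ≡ 823 (mod 1961)
4^16 ≡ 823^2 = 677329 ≡ 784 (mod 1961)
4^32 ≡ 784^2 = 614656 ≡ 863 (mod 1961)
4^64 ≡ 863^2 = 744769 ≡ 1550 (mod 1961)
4^128 ≡ 1550^2 = 2402500 ≡ 275 (mod 1961)
4^256 ≡ 275^2 = 75625 ≡ 1107 (mod 1961)
4^512 ≡ 1107^2 = 1225449 ≡ 1785 (mod 1961)
4^1024 ≡ 1785^2 = 3186225 ≡ 1561 (mod 1961)
1960 = 1024 + 512 + 256 + 128 + 32 + 8 in binary powers of 2.
So 4^1960 ≡ 1561 · 1785 · 1107 · 275 · 863 · 823 ≡ 1561 (mod 1961).
Since 1561 ≠ 1, base 4 is a Fermat witness: 1961 is composite.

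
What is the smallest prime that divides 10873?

10873 is odd.
Digit sum 19, not divisible by 3.
Ends in 3: not divisible by 5.
7: 10873 = 7·1553 + 2
11: 10873 = 11·988 + 5
13: 10873 = 13·836 + 5
17: 10873 = 17·639 + 10
19: 10873 = 19·572 + 5
23: 10873 = 23·472 + 17
29: 10873 = 29·374 + 27
31: 10873 = 31·350 + 23
37: 10873 = 37·293 + 32
41: 10873 = 41·265 + 8
43: 10873 = 43·252 + 37
47: 10873 = 47·231 + 16
53: 10873 = 53·205 + 8
59: 10873 = 59·184 + 17
61: 10873 = 61·178 + 15
67: 10873 = 67·162 + 19
71: 10873 = 71·153 + 10
73: 10873 = 73·148 + 69
79: 10873 = 79·137 + 50
83: 10873 = 83·131

83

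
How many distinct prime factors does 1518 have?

4

1518 = 2 · 759
759 = 3 · 253
253 = 11 · 23
1518 = 2 · 3 · 11 · 23, which has 4 distinct prime factors.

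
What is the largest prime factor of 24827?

24827 = 11 · 2257
2257 = 37 · 61
61 is prime.
So 24827 = 11 · 37 · 61; the largest prime factor is 61.

61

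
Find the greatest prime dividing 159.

53

159 = 3 · 53
53 is prime.
So 159 = 3 · 53; the largest prime factor is 53.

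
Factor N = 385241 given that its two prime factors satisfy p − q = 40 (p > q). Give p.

Since p = q + 40, we have 385241 = q(q + 40), so q² + 40q − 385241 = 0.
Discriminant: 40² + 4·385241 = 1600 + 1540964 = 1542564; √1542564 = 1242.
q = (−40 + 1242)/2 = 601, and p = q + 40 = 641.
Check: 601 · 641 = 385241.

641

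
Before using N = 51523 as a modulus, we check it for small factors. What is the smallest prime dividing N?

51523 is odd.
Digit sum 16, not divisible by 3.
Ends in 3: not divisible by 5.
7: 51523 = 7·7360 + 3
11: 51523 = 11·4683 + 10
13: 51523 = 13·3963 + 4
17: 51523 = 17·3030 + 13
19: 51523 = 19·2711 + 14
23: 51523 = 23·2240 + 3
29: 51523 = 29·1776 + 19
31: 51523 = 31·1662 + 1
37: 51523 = 37·1392 + 19
41: 51523 = 41·1256 + 27
43: 51523 = 43·1198 + 9
47: 51523 = 47·1096 + 11
53: 51523 = 53·972 + 7
59: 51523 = 59·873 + 16
61: 51523 = 61·844 + 39
67: 51523 = 67·769

67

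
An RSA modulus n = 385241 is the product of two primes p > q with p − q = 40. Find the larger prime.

641

Since p = q + 40, we have 385241 = q(q + 40), so q² + 40q − 385241 = 0.
Discriminant: 40² + 4·385241 = 1600 + 1540964 = 1542564; √1542564 = 1242.
q = (−40 + 1242)/2 = 601, and p = q + 40 = 641.
Check: 601 · 641 = 385241.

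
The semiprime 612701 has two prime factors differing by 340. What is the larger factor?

971

Since p = q + 340, we have 612701 = q(q + 340), so q² + 340q − 612701 = 0.
Discriminant: 340² + 4·612701 = 115600 + 2450804 = 2566404; √2566404 = 1602.
q = (−340 + 1602)/2 = 631, and p = q + 340 = 971.
Check: 631 · 971 = 612701.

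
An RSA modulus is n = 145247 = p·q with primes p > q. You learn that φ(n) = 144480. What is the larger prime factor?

431

φ(n) = (p−1)(q−1) = n − (p+q) + 1, so p + q = 145247 − 144480 + 1 = 768.
p and q are the roots of t² − 768t + 145247 = 0.
Discriminant: 768² − 4·145247 = 589824 − 580988 = 8836; √8836 = 94.
q = (768 − 94)/2 = 337, p = (768 + 94)/2 = 431.
Check: 337 · 431 = 145247.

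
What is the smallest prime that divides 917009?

29

917009 is odd.
Digit sum 26, not divisible by 3.
Ends in 9: not divisible by 5.
7: 917009 = 7·131001 + 2
11: 917009 = 11·83364 + 5
13: 917009 = 13·70539 + 2
17: 917009 = 17·53941 + 12
19: 917009 = 19·48263 + 12
23: 917009 = 23·39869 + 22
29: 917009 = 29·31621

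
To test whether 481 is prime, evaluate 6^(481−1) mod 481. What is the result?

6^1 ≡ 6 (mod 481)
6^2 ≡ 6^2 = 36 ≡ 36 (mod 481)
6^4 ≡ 36^2 = 1296 ≡ 334 (mod 481)
6^8 ≡ 334^2 = 111556 ≡ 445 (mod 481)
6^16 ≡ 445^2 = 198025 ≡ 334 (mod 481)
6^32 ≡ 334^2 = 111556 ≡ 445 (mod 481)
6^64 ≡ 445^2 = 198025 ≡ 334 (mod 481)
6^128 ≡ 334^2 = 111556 ≡ 445 (mod 481)
6^256 ≡ 445^2 = 198025 ≡ 334 (mod 481)
480 = 256 + 128 + 64 + 32 in binary powers of 2.
So 6^480 ≡ 334 · 445 · 334 · 445 ≡ 1 (mod 481).
Since the result is 1, base 6 gives no evidence that 481 is composite.

1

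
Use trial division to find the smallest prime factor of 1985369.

1985369 is odd.
Digit sum 41, not divisible by 3.
Ends in 9: not divisible by 5.
7: 1985369 = 7·283624 + 1
11: 1985369 = 11·180488 + 1
13: 1985369 = 13·152720 + 9
17: 1985369 = 17·116786 + 7
19: 1985369 = 19·104493 + 2
23: 1985369 = 23·86320 + 9
29: 1985369 = 29·68461

29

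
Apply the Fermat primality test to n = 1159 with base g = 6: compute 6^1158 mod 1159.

125

6^1 ≡ 6 (mod 1159)
6^2 ≡ 6^2 = 36 ≡ 36 (mod 1159)
6^4 ≡ 36^2 = 1296 ≡ 137 (mod 1159)
6^8 ≡ 137^2 = 18769 ≡ 225 (mod 1159)
6^16 ≡ 225^2 = 50625 ≡ 788 (mod 1159)
6^32 ≡ 788^2 = 620944 ≡ 879 (mod 1159)
6^64 ≡ 879^2 = 772641 ≡ 747 (mod 1159)
6^128 ≡ 747^2 = 558009 ≡ 530 (mod 1159)
6^256 ≡ 530^2 = 280900 ≡ 422 (mod 1159)
6^512 ≡ 422^2 = 178084 ≡ 757 (mod 1159)
6^1024 ≡ 757^2 = 573049 ≡ 503 (mod 1159)
1158 = 1024 + 128 + 4 + 2 in binary powers of 2.
So 6^1158 ≡ 503 · 530 · 137 · 36 ≡ 125 (mod 1159).
Since 125 ≠ 1, base 6 is a Fermat witness: 1159 is composite.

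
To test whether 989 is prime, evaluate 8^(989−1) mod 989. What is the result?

78

8^1 ≡ 8 (mod 989)
8^2 ≡ 8^2 = 64 ≡ 64 (mod 989)
8^4 ≡ 64^2 = 4096 ≡ 140 (mod 989)
8^8 ≡ 140^2 = 19600 ≡ 809 (mod 989)
8^16 ≡ 809^2 = 654481 ≡ 752 (mod 989)
8^32 ≡ 752^2 = 565504 ≡ 785 (mod 989)
8^64 ≡ 785^2 = 616225 ≡ 78 (mod 989)
8^128 ≡ 78^2 = 6084 ≡ 150 (mod 989)
8^256 ≡ 150^2 = 22500 ≡ 742 (mod 989)
8^512 ≡ 742^2 = 550564 ≡ 680 (mod 989)
988 = 512 + 256 + 128 + 64 + 16 + 8 + 4 in binary powers of 2.
So 8^988 ≡ 680 · 742 · 150 · 78 · 752 · 809 · 140 ≡ 78 (mod 989).
Since 78 ≠ 1, base 8 is a Fermat witness: 989 is composite.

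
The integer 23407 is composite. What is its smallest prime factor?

23407 is odd.
Digit sum 16, not divisible by 3.
Ends in 7: not divisible by 5.
7: 23407 = 7·3343 + 6
11: 23407 = 11·2127 + 10
13: 23407 = 13·1800 + 7
17: 23407 = 17·1376 + 15
19: 23407 = 19·1231 + 18
23: 23407 = 23·1017 + 16
29: 23407 = 29·807 + 4
31: 23407 = 31·755 + 2
37: 23407 = 37·632 + 23
41: 23407 = 41·570 + 37
43: 23407 = 43·544 + 15
47: 23407 = 47·498 + 1
53: 23407 = 53·441 + 34
59: 23407 = 59·396 + 43
61: 23407 = 61·383 + 44
67: 23407 = 67·349 + 24
71: 23407 = 71·329 + 48
73: 23407 = 73·320 + 47
79: 23407 = 79·296 + 23
83: 23407 = 83·282 + 1
89: 23407 = 89·263

89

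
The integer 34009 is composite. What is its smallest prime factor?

34009 is odd.
Digit sum 16, not divisible by 3.
Ends in 9: not divisible by 5.
7: 34009 = 7·4858 + 3
11: 34009 = 11·3091 + 8
13: 34009 = 13·2616 + 1
17: 34009 = 17·2000 + 9
19: 34009 = 19·1789 + 18
23: 34009 = 23·1478 + 15
29: 34009 = 29·1172 + 21
31: 34009 = 31·1097 + 2
37: 34009 = 37·919 + 6
41: 34009 = 41·829 + 20
43: 34009 = 43·790 + 39
47: 34009 = 47·723 + 28
53: 34009 = 53·641 + 36
59: 34009 = 59·576 + 25
61: 34009 = 61·557 + 32
67: 34009 = 67·507 + 40
71: 34009 = 71·479

71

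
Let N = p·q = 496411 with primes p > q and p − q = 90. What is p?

751

Since p = q + 90, we have 496411 = q(q + 90), so q² + 90q − 496411 = 0.
Discriminant: 90² + 4·496411 = 8100 + 1985644 = 1993744; √1993744 = 1412.
q = (−90 + 1412)/2 = 661, and p = q + 90 = 751.
Check: 661 · 751 = 496411.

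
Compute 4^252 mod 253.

4^1 ≡ 4 (mod 253)
4^2 ≡ 4^2 = 16 ≡ 16 (mod 253)
4^4 ≡ 16^2 = 256 ≡ 3 (mod 253)
4^8 ≡ 3^2 = 9 ≡ 9 (mod 253)
4^16 ≡ 9^2 = 81 ≡ 81 (mod 253)
4^32 ≡ 81^2 = 6561 ≡ 236 (mod 253)
4^64 ≡ 236^2 = 55696 ≡ 36 (mod 253)
4^128 ≡ 36^2 = 1296 ≡ 31 (mod 253)
252 = 128 + 64 + 32 + 16 + 8 + 4 in binary powers of 2.
So 4^252 ≡ 31 · 36 · 236 · 81 · 9 · 3 ≡ 236 (mod 253).
Since 236 ≠ 1, base 4 is a Fermat witness: 253 is composite.

236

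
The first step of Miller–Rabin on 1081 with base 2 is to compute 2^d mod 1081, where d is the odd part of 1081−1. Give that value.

1081 − 1 = 1080 = 2^3 · 135, so d = 135.
2^1 ≡ 2 (mod 1081)
2^2 ≡ 2^2 = 4 ≡ 4 (mod 1081)
2^4 ≡ 4^2 = 16 ≡ 16 (mod 1081)
2^8 ≡ 16^2 = 256 ≡ 256 (mod 1081)
2^16 ≡ 256^2 = 65536 ≡ 676 (mod 1081)
2^32 ≡ 676^2 = 456976 ≡ 794 (mod 1081)
2^64 ≡ 794^2 = 630436 ≡ 213 (mod 1081)
2^128 ≡ 213^2 = 45369 ≡ 1048 (mod 1081)
135 = 128 + 4 + 2 + 1 in binary powers of 2.
So 2^135 ≡ 1048 · 16 · 4 · 2 ≡ 100 (mod 1081).
Squaring chain: 100 → 271 → 1014; never reaches −1, so base 2 is a Miller–Rabin witness that 1081 is composite.

100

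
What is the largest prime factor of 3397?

79

3397 = 43 · 79
79 is prime.
So 3397 = 43 · 79; the largest prime factor is 79.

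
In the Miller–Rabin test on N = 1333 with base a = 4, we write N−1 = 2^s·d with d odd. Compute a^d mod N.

1333 − 1 = 1332 = 2^2 · 333, so d = 333.
4^1 ≡ 4 (mod 1333)
4^2 ≡ 4^2 = 16 ≡ 16 (mod 1333)
4^4 ≡ 16^2 = 256 ≡ 256 (mod 1333)
4^8 ≡ 256^2 = 65536 ≡ 219 (mod 1333)
4^16 ≡ 219^2 = 47961 ≡ 1306 (mod 1333)
4^32 ≡ 1306^2 = 1705636 ≡ 729 (mod 1333)
4^64 ≡ 729^2 = 531441 ≡ 907 (mod 1333)
4^128 ≡ 907^2 = 822649 ≡ 188 (mod 1333)
4^256 ≡ 188^2 = 35344 ≡ 686 (mod 1333)
333 = 256 + 64 + 8 + 4 + 1 in binary powers of 2.
So 4^333 ≡ 686 · 907 · 219 · 256 · 4 ≡ 901 (mod 1333).
Squaring chain: 901 → 4; never reaches −1, so base 4 is a Miller–Rabin witness that 1333 is composite.

901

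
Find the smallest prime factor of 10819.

10819 is odd.
Digit sum 19, not divisible by 3.
Ends in 9: not divisible by 5.
7: 10819 = 7·1545 + 4
11: 10819 = 11·983 + 6
13: 10819 = 13·832 + 3
17: 10819 = 17·636 + 7
19: 10819 = 19·569 + 8
23: 10819 = 23·470 + 9
29: 10819 = 29·373 + 2
31: 10819 = 31·349

31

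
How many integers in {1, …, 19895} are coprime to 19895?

Factor: 19895 = 5 · 23 · 173.
φ(19895) = (5−1) · (23−1) · (173−1) = 4 · 22 · 172 = 15136.

15136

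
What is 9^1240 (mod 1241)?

9^1 ≡ 9 (mod 1241)
9^2 ≡ 9^2 = 81 ≡ 81 (mod 1241)
9^4 ≡ 81^2 = 6561 ≡ 356 (mod 1241)
9^8 ≡ 356^2 = 126736 ≡ 154 (mod 1241)
9^16 ≡ 154^2 = 23716 ≡ 137 (mod 1241)
9^32 ≡ 137^2 = 18769 ≡ 154 (mod 1241)
9^64 ≡ 154^2 = 23716 ≡ 137 (mod 1241)
9^128 ≡ 137^2 = 18769 ≡ 154 (mod 1241)
9^256 ≡ 154^2 = 23716 ≡ 137 (mod 1241)
9^512 ≡ 137^2 = 18769 ≡ 154 (mod 1241)
9^1024 ≡ 154^2 = 23716 ≡ 137 (mod 1241)
1240 = 1024 + 128 + 64 + 16 + 8 in binary powers of 2.
So 9^1240 ≡ 137 · 154 · 137 · 137 · 154 ≡ 137 (mod 1241).
Since 137 ≠ 1, base 9 is a Fermat witness: 1241 is composite.

137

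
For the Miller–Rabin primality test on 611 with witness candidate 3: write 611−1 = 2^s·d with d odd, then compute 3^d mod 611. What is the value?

165

611 − 1 = 610 = 2^1 · 305, so d = 305.
3^1 ≡ 3 (mod 611)
3^2 ≡ 3^2 = 9 ≡ 9 (mod 611)
3^4 ≡ 9^2 = 81 ≡ 81 (mod 611)
3^8 ≡ 81^2 = 6561 ≡ 451 (mod 611)
3^16 ≡ 451^2 = 203401 ≡ 549 (mod 611)
3^32 ≡ 549^2 = 301401 ≡ 178 (mod 611)
3^64 ≡ 178^2 = 31684 ≡ 523 (mod 611)
3^128 ≡ 523^2 = 273529 ≡ 412 (mod 611)
3^256 ≡ 412^2 = 169744 ≡ 497 (mod 611)
305 = 256 + 32 + 16 + 1 in binary powers of 2.
So 3^305 ≡ 497 · 178 · 549 · 3 ≡ 165 (mod 611).
Squaring chain: 165; never reaches −1, so base 3 is a Miller–Rabin witness that 611 is composite.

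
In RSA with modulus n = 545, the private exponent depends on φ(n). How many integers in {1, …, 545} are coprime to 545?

Factor: 545 = 5 · 109.
φ(545) = (5−1) · (109−1) = 4 · 108 = 432.

432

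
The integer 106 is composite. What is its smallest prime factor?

2

106 is even: 2 divides it.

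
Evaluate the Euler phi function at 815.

Factor: 815 = 5 · 163.
φ(815) = (5−1) · (163−1) = 4 · 162 = 648.

648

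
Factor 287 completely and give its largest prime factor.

41

287 = 7 · 41
41 is prime.
So 287 = 7 · 41; the largest prime factor is 41.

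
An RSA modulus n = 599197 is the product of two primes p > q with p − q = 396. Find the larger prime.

997

Since p = q + 396, we have 599197 = q(q + 396), so q² + 396q − 599197 = 0.
Discriminant: 396² + 4·599197 = 156816 + 2396788 = 2553604; √2553604 = 1598.
q = (−396 + 1598)/2 = 601, and p = q + 396 = 997.
Check: 601 · 997 = 599197.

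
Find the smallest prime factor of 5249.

5249 is odd.
Digit sum 20, not divisible by 3.
Ends in 9: not divisible by 5.
7: 5249 = 7·749 + 6
11: 5249 = 11·477 + 2
13: 5249 = 13·403 + 10
17: 5249 = 17·308 + 13
19: 5249 = 19·276 + 5
23: 5249 = 23·228 + 5
29: 5249 = 29·181

29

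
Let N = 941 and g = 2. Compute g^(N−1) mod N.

1

2^1 ≡ 2 (mod 941)
2^2 ≡ 2^2 = 4 ≡ 4 (mod 941)
2^4 ≡ 4^2 = 16 ≡ 16 (mod 941)
2^8 ≡ 16^2 = 256 ≡ 256 (mod 941)
2^16 ≡ 256^2 = 65536 ≡ 607 (mod 941)
2^32 ≡ 607^2 = 368449 ≡ 518 (mod 941)
2^64 ≡ 518^2 = 268324 ≡ 139 (mod 941)
2^128 ≡ 139^2 = 19321 ≡ 501 (mod 941)
2^256 ≡ 501^2 = 251001 ≡ 695 (mod 941)
2^512 ≡ 695^2 = 483025 ≡ 292 (mod 941)
940 = 512 + 256 + 128 + 32 + 8 + 4 in binary powers of 2.
So 2^940 ≡ 292 · 695 · 501 · 518 · 256 · 16 ≡ 1 (mod 941).
Since the result is 1, base 2 gives no evidence that 941 is composite.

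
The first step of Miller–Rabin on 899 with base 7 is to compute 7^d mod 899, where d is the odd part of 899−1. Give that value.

899 − 1 = 898 = 2^1 · 449, so d = 449.
7^1 ≡ 7 (mod 899)
7^2 ≡ 7^2 = 49 ≡ 49 (mod 899)
7^4 ≡ 49^2 = 2401 ≡ 603 (mod 899)
7^8 ≡ 603^2 = 363609 ≡ 413 (mod 899)
7^16 ≡ 413^2 = 170569 ≡ 658 (mod 899)
7^32 ≡ 658^2 = 432964 ≡ 545 (mod 899)
7^64 ≡ 545^2 = 297025 ≡ 355 (mod 899)
7^128 ≡ 355^2 = 126025 ≡ 165 (mod 899)
7^256 ≡ 165^2 = 27225 ≡ 255 (mod 899)
449 = 256 + 128 + 64 + 1 in binary powers of 2.
So 7^449 ≡ 255 · 165 · 355 · 7 ≡ 877 (mod 899).
Squaring chain: 877; never reaches −1, so base 7 is a Miller–Rabin witness that 899 is composite.

877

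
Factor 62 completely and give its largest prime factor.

62 = 2 · 31
31 is prime.
So 62 = 2 · 31; the largest prime factor is 31.

31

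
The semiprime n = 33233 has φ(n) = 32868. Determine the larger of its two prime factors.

199

φ(n) = (p−1)(q−1) = n − (p+q) + 1, so p + q = 33233 − 32868 + 1 = 366.
p and q are the roots of t² − 366t + 33233 = 0.
Discriminant: 366² − 4·33233 = 133956 − 132932 = 1024; √1024 = 32.
q = (366 − 32)/2 = 167, p = (366 + 32)/2 = 199.
Check: 167 · 199 = 33233.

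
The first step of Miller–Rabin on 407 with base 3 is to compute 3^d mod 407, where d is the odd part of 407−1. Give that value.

407 − 1 = 406 = 2^1 · 203, so d = 203.
3^1 ≡ 3 (mod 407)
3^2 ≡ 3^2 = 9 ≡ 9 (mod 407)
3^4 ≡ 9^2 = 81 ≡ 81 (mod 407)
3^8 ≡ 81^2 = 6561 ≡ 49 (mod 407)
3^16 ≡ 49^2 = 2401 ≡ 366 (mod 407)
3^32 ≡ 366^2 = 133956 ≡ 53 (mod 407)
3^64 ≡ 53^2 = 2809 ≡ 367 (mod 407)
3^128 ≡ 367^2 = 134689 ≡ 379 (mod 407)
203 = 128 + 64 + 8 + 2 + 1 in binary powers of 2.
So 3^203 ≡ 379 · 367 · 49 · 9 · 3 ≡ 280 (mod 407).
Squaring chain: 280; never reaches −1, so base 3 is a Miller–Rabin witness that 407 is composite.

280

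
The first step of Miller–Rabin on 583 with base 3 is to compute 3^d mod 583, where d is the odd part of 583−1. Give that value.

583 − 1 = 582 = 2^1 · 291, so d = 291.
3^1 ≡ 3 (mod 583)
3^2 ≡ 3^2 = 9 ≡ 9 (mod 583)
3^4 ≡ 9^2 = 81 ≡ 81 (mod 583)
3^8 ≡ 81^2 = 6561 ≡ 148 (mod 583)
3^16 ≡ 148^2 = 21904 ≡ 333 (mod 583)
3^32 ≡ 333^2 = 110889 ≡ 119 (mod 583)
3^64 ≡ 119^2 = 14161 ≡ 169 (mod 583)
3^128 ≡ 169^2 = 28561 ≡ 577 (mod 583)
3^256 ≡ 577^2 = 332929 ≡ 36 (mod 583)
291 = 256 + 32 + 2 + 1 in binary powers of 2.
So 3^291 ≡ 36 · 119 · 9 · 3 ≡ 234 (mod 583).
Squaring chain: 234; never reaches −1, so base 3 is a Miller–Rabin witness that 583 is composite.

234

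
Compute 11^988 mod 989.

11^1 ≡ 11 (mod 989)
11^2 ≡ 11^2 = 121 ≡ 121 (mod 989)
11^4 ≡ 121^2 = 14641 ≡ 795 (mod 989)
11^8 ≡ 795^2 = 632025 ≡ 54 (mod 989)
11^16 ≡ 54^2 = 2916 ≡ 938 (mod 989)
11^32 ≡ 938^2 = 879844 ≡ 623 (mod 989)
11^64 ≡ 623^2 = 388129 ≡ 441 (mod 989)
11^128 ≡ 441^2 = 194481 ≡ 637 (mod 989)
11^256 ≡ 637^2 = 405769 ≡ 279 (mod 989)
11^512 ≡ 279^2 = 77841 ≡ 699 (mod 989)
988 = 512 + 256 + 128 + 64 + 16 + 8 + 4 in binary powers of 2.
So 11^988 ≡ 699 · 279 · 637 · 441 · 938 · 54 · 795 ≡ 441 (mod 989).
Since 441 ≠ 1, base 11 is a Fermat witness: 989 is composite.

441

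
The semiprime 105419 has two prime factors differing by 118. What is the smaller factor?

Since p = q + 118, we have 105419 = q(q + 118), so q² + 118q − 105419 = 0.
Discriminant: 118² + 4·105419 = 13924 + 421676 = 435600; √435600 = 660.
q = (−118 + 660)/2 = 271, and p = q + 118 = 389.
Check: 271 · 389 = 105419.

271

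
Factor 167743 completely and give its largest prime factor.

83

167743 = 43 · 3901
3901 = 47 · 83
83 is prime.
So 167743 = 43 · 47 · 83; the largest prime factor is 83.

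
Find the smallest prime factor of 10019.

43

10019 is odd.
Digit sum 11, not divisible by 3.
Ends in 9: not divisible by 5.
7: 10019 = 7·1431 + 2
11: 10019 = 11·910 + 9
13: 10019 = 13·770 + 9
17: 10019 = 17·589 + 6
19: 10019 = 19·527 + 6
23: 10019 = 23·435 + 14
29: 10019 = 29·345 + 14
31: 10019 = 31·323 + 6
37: 10019 = 37·270 + 29
41: 10019 = 41·244 + 15
43: 10019 = 43·233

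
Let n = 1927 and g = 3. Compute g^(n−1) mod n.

237

3^1 ≡ 3 (mod 1927)
3^2 ≡ 3^2 = 9 ≡ 9 (mod 1927)
3^4 ≡ 9^2 = 81 ≡ 81 (mod 1927)
3^8 ≡ 81^2 = 6561 ≡ 780 (mod 1927)
3^16 ≡ 780^2 = 608400 ≡ 1395 (mod 1927)
3^32 ≡ 1395^2 = 1946025 ≡ 1682 (mod 1927)
3^64 ≡ 1682^2 = 2829124 ≡ 288 (mod 1927)
3^128 ≡ 288^2 = 82944 ≡ 83 (mod 1927)
3^256 ≡ 83^2 = 6889 ≡ 1108 (mod 1927)
3^512 ≡ 1108^2 = 1227664 ≡ 165 (mod 1927)
3^1024 ≡ 165^2 = 27225 ≡ 247 (mod 1927)
1926 = 1024 + 512 + 256 + 128 + 4 + 2 in binary powers of 2.
So 3^1926 ≡ 247 · 165 · 1108 · 83 · 81 · 9 ≡ 237 (mod 1927).
Since 237 ≠ 1, base 3 is a Fermat witness: 1927 is composite.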